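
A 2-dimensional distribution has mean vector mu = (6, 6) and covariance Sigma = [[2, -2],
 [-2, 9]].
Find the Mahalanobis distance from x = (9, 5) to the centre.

Step 1 — centre the observation: (x - mu) = (3, -1).

Step 2 — invert Sigma. det(Sigma) = 2·9 - (-2)² = 14.
  Sigma^{-1} = (1/det) · [[d, -b], [-b, a]] = [[0.6429, 0.1429],
 [0.1429, 0.1429]].

Step 3 — form the quadratic (x - mu)^T · Sigma^{-1} · (x - mu):
  Sigma^{-1} · (x - mu) = (1.7857, 0.2857).
  (x - mu)^T · [Sigma^{-1} · (x - mu)] = (3)·(1.7857) + (-1)·(0.2857) = 5.0714.

Step 4 — take square root: d = √(5.0714) ≈ 2.252.

d(x, mu) = √(5.0714) ≈ 2.252


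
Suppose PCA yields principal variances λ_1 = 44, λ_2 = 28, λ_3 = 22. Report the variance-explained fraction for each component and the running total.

Step 1 — total variance = trace(Sigma) = Σ λ_i = 44 + 28 + 22 = 94.

Step 2 — fraction explained by component i = λ_i / Σ λ:
  PC1: 44/94 = 0.4681
  PC2: 28/94 = 0.2979
  PC3: 22/94 = 0.234

Step 3 — cumulative fraction after k components = (λ_1 + ... + λ_k) / Σ λ:
  k = 1: 44/94 = 0.4681
  k = 2: (44 + 28)/94 = 72/94 = 0.766
  k = 3: (44 + 28 + 22)/94 = 94/94 = 1

Summary (fraction, with percent):

explained: PC1 0.4681 (46.81%), PC2 0.2979 (29.79%), PC3 0.234 (23.4%);  cumulative: 0.4681, 0.766, 1


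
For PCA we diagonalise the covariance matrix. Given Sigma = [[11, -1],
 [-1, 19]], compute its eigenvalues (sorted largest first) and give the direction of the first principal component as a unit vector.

Step 1 — characteristic polynomial of 2×2 Sigma:
  det(Sigma - λI) = λ² - trace · λ + det = 0.
  trace = 11 + 19 = 30, det = 11·19 - (-1)² = 208.
Step 2 — discriminant:
  Δ = trace² - 4·det = 900 - 832 = 68.
Step 3 — eigenvalues:
  λ = (trace ± √Δ)/2 = (30 ± 8.2462)/2,
  λ_1 = 19.1231,  λ_2 = 10.8769.

Step 4 — unit eigenvector for λ_1: solve (Sigma - λ_1 I)v = 0. First row:
  (11 - 19.1231)·v_x + (-1)·v_y = 0, i.e. (-8.1231)·v_x + (-1)·v_y = 0,
  so v ∝ (b, λ_1 - a) = (-1, 8.1231); multiply by -1 so the first entry is positive: u = (1, -8.1231).
  ||u|| = √((1)² + (-8.1231)²) = √(66.9848) ≈ 8.1844,
  v_1 = u/||u|| ≈ (0.1222, -0.9925) (||v_1|| = 1).

λ_1 = 19.1231,  λ_2 = 10.8769;  v_1 ≈ (0.1222, -0.9925)


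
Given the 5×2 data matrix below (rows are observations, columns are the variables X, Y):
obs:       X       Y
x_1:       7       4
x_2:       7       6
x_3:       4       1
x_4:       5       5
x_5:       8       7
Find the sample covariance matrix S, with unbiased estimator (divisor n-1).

Step 1 — column means:
  mean(X) = (7 + 7 + 4 + 5 + 8) / 5 = 31/5 = 6.2
  mean(Y) = (4 + 6 + 1 + 5 + 7) / 5 = 23/5 = 4.6

Step 2 — sample covariance S[i,j] = (1/(n-1)) · Σ_k (x_{k,i} - mean_i) · (x_{k,j} - mean_j), with n-1 = 4.
  S[X,X] = ((0.8)·(0.8) + (0.8)·(0.8) + (-2.2)·(-2.2) + (-1.2)·(-1.2) + (1.8)·(1.8)) / 4 = 10.8/4 = 2.7
  S[X,Y] = ((0.8)·(-0.6) + (0.8)·(1.4) + (-2.2)·(-3.6) + (-1.2)·(0.4) + (1.8)·(2.4)) / 4 = 12.4/4 = 3.1
  S[Y,Y] = ((-0.6)·(-0.6) + (1.4)·(1.4) + (-3.6)·(-3.6) + (0.4)·(0.4) + (2.4)·(2.4)) / 4 = 21.2/4 = 5.3

S is symmetric (S[j,i] = S[i,j]). Assembling:

S = [[2.7, 3.1],
 [3.1, 5.3]]


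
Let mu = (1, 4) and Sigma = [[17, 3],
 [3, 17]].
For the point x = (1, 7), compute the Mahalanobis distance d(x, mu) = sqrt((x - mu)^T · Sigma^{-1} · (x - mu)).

Step 1 — centre the observation: (x - mu) = (0, 3).

Step 2 — invert Sigma. det(Sigma) = 17·17 - (3)² = 280.
  Sigma^{-1} = (1/det) · [[d, -b], [-b, a]] = [[0.0607, -0.0107],
 [-0.0107, 0.0607]].

Step 3 — form the quadratic (x - mu)^T · Sigma^{-1} · (x - mu):
  Sigma^{-1} · (x - mu) = (-0.0321, 0.1821).
  (x - mu)^T · [Sigma^{-1} · (x - mu)] = (0)·(-0.0321) + (3)·(0.1821) = 0.5464.

Step 4 — take square root: d = √(0.5464) ≈ 0.7392.

d(x, mu) = √(0.5464) ≈ 0.7392


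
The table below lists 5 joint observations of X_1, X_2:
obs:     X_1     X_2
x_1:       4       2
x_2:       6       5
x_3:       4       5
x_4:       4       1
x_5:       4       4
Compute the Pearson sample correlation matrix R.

Step 1 — column means:
  mean(X_1) = (4 + 6 + 4 + 4 + 4) / 5 = 22/5 = 4.4
  mean(X_2) = (2 + 5 + 5 + 1 + 4) / 5 = 17/5 = 3.4

Step 2 — sample variances and covariances s[i,j] = (1/(n-1)) · Σ_k (x_{k,i} - mean_i) · (x_{k,j} - mean_j), with n-1 = 4:
  s[X_1,X_1] = ((-0.4)·(-0.4) + (1.6)·(1.6) + (-0.4)·(-0.4) + (-0.4)·(-0.4) + (-0.4)·(-0.4)) / 4 = 3.2/4 = 0.8
  s[X_1,X_2] = ((-0.4)·(-1.4) + (1.6)·(1.6) + (-0.4)·(1.6) + (-0.4)·(-2.4) + (-0.4)·(0.6)) / 4 = 3.2/4 = 0.8
  s[X_2,X_2] = ((-1.4)·(-1.4) + (1.6)·(1.6) + (1.6)·(1.6) + (-2.4)·(-2.4) + (0.6)·(0.6)) / 4 = 13.2/4 = 3.3
  Sample standard deviations s_i = √(s[i,i]):
  s(X_1) = √(0.8) = 0.8944
  s(X_2) = √(3.3) = 1.8166

Step 3 — r_{ij} = s_{ij} / (s_i · s_j):
  r[X_1,X_1] = 1 (diagonal).
  r[X_1,X_2] = 0.8 / (0.8944 · 1.8166) = 0.8 / 1.6248 = 0.4924
  r[X_2,X_2] = 1 (diagonal).

R is symmetric with unit diagonal. Assembling:

R = [[1, 0.4924],
 [0.4924, 1]]


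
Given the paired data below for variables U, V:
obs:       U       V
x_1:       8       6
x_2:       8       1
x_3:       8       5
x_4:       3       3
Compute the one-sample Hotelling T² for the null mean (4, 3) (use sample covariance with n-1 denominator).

Step 1 — sample mean vector:
  mean(U) = (8 + 8 + 8 + 3) / 4 = 27/4 = 6.75
  mean(V) = (6 + 1 + 5 + 3) / 4 = 15/4 = 3.75
  x̄ = (6.75, 3.75),  deviation x̄ - mu_0 = (6.75, 3.75) - (4, 3) = (2.75, 0.75).

Step 2 — sample covariance matrix, S[i,j] = (1/(n-1)) · Σ_k (x_{k,i} - mean_i) · (x_{k,j} - mean_j), divisor n-1 = 3:
  S[U,U] = ((1.25)·(1.25) + (1.25)·(1.25) + (1.25)·(1.25) + (-3.75)·(-3.75)) / 3 = 18.75/3 = 6.25
  S[U,V] = ((1.25)·(2.25) + (1.25)·(-2.75) + (1.25)·(1.25) + (-3.75)·(-0.75)) / 3 = 3.75/3 = 1.25
  S[V,V] = ((2.25)·(2.25) + (-2.75)·(-2.75) + (1.25)·(1.25) + (-0.75)·(-0.75)) / 3 = 14.75/3 = 4.9167
  S = [[6.25, 1.25],
 [1.25, 4.9167]].

Step 3 — invert S. det(S) = 6.25·4.9167 - (1.25)² = 29.1667.
  S^{-1} = (1/det) · [[d, -b], [-b, a]] = [[0.1686, -0.0429],
 [-0.0429, 0.2143]].

Step 4 — quadratic form (x̄ - mu_0)^T · S^{-1} · (x̄ - mu_0):
  S^{-1} · (x̄ - mu_0) = (0.4314, 0.0429),
  (x̄ - mu_0)^T · [...] = (2.75)·(0.4314) + (0.75)·(0.0429) = 1.2186.

Step 5 — scale by n: T² = 4 · 1.2186 = 4.8743.

T² ≈ 4.8743


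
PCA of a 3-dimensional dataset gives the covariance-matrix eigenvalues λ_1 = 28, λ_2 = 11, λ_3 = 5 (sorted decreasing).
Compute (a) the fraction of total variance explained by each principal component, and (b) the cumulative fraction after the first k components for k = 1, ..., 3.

Step 1 — total variance = trace(Sigma) = Σ λ_i = 28 + 11 + 5 = 44.

Step 2 — fraction explained by component i = λ_i / Σ λ:
  PC1: 28/44 = 0.6364
  PC2: 11/44 = 0.25
  PC3: 5/44 = 0.1136

Step 3 — cumulative fraction after k components = (λ_1 + ... + λ_k) / Σ λ:
  k = 1: 28/44 = 0.6364
  k = 2: (28 + 11)/44 = 39/44 = 0.8864
  k = 3: (28 + 11 + 5)/44 = 44/44 = 1

Summary (fraction, with percent):

explained: PC1 0.6364 (63.64%), PC2 0.25 (25%), PC3 0.1136 (11.36%);  cumulative: 0.6364, 0.8864, 1


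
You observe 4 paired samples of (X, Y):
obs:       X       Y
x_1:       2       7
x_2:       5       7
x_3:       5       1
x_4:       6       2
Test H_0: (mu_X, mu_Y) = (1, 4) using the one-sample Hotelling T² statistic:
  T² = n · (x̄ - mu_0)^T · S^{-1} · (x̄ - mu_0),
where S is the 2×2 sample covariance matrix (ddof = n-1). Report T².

Step 1 — sample mean vector:
  mean(X) = (2 + 5 + 5 + 6) / 4 = 18/4 = 4.5
  mean(Y) = (7 + 7 + 1 + 2) / 4 = 17/4 = 4.25
  x̄ = (4.5, 4.25),  deviation x̄ - mu_0 = (4.5, 4.25) - (1, 4) = (3.5, 0.25).

Step 2 — sample covariance matrix, S[i,j] = (1/(n-1)) · Σ_k (x_{k,i} - mean_i) · (x_{k,j} - mean_j), divisor n-1 = 3:
  S[X,X] = ((-2.5)·(-2.5) + (0.5)·(0.5) + (0.5)·(0.5) + (1.5)·(1.5)) / 3 = 9/3 = 3
  S[X,Y] = ((-2.5)·(2.75) + (0.5)·(2.75) + (0.5)·(-3.25) + (1.5)·(-2.25)) / 3 = -10.5/3 = -3.5
  S[Y,Y] = ((2.75)·(2.75) + (2.75)·(2.75) + (-3.25)·(-3.25) + (-2.25)·(-2.25)) / 3 = 30.75/3 = 10.25
  S = [[3, -3.5],
 [-3.5, 10.25]].

Step 3 — invert S. det(S) = 3·10.25 - (-3.5)² = 18.5.
  S^{-1} = (1/det) · [[d, -b], [-b, a]] = [[0.5541, 0.1892],
 [0.1892, 0.1622]].

Step 4 — quadratic form (x̄ - mu_0)^T · S^{-1} · (x̄ - mu_0):
  S^{-1} · (x̄ - mu_0) = (1.9865, 0.7027),
  (x̄ - mu_0)^T · [...] = (3.5)·(1.9865) + (0.25)·(0.7027) = 7.1284.

Step 5 — scale by n: T² = 4 · 7.1284 = 28.5135.

T² ≈ 28.5135


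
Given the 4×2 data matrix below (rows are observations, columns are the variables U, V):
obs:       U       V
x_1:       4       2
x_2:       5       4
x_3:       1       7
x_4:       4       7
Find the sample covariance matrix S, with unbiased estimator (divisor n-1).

Step 1 — column means:
  mean(U) = (4 + 5 + 1 + 4) / 4 = 14/4 = 3.5
  mean(V) = (2 + 4 + 7 + 7) / 4 = 20/4 = 5

Step 2 — sample covariance S[i,j] = (1/(n-1)) · Σ_k (x_{k,i} - mean_i) · (x_{k,j} - mean_j), with n-1 = 3.
  S[U,U] = ((0.5)·(0.5) + (1.5)·(1.5) + (-2.5)·(-2.5) + (0.5)·(0.5)) / 3 = 9/3 = 3
  S[U,V] = ((0.5)·(-3) + (1.5)·(-1) + (-2.5)·(2) + (0.5)·(2)) / 3 = -7/3 = -2.3333
  S[V,V] = ((-3)·(-3) + (-1)·(-1) + (2)·(2) + (2)·(2)) / 3 = 18/3 = 6

S is symmetric (S[j,i] = S[i,j]). Assembling:

S = [[3, -2.3333],
 [-2.3333, 6]]


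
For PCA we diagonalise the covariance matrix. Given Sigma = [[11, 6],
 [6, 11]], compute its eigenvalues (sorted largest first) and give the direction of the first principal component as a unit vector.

Step 1 — characteristic polynomial of 2×2 Sigma:
  det(Sigma - λI) = λ² - trace · λ + det = 0.
  trace = 11 + 11 = 22, det = 11·11 - (6)² = 85.
Step 2 — discriminant:
  Δ = trace² - 4·det = 484 - 340 = 144.
Step 3 — eigenvalues:
  λ = (trace ± √Δ)/2 = (22 ± 12)/2,
  λ_1 = 17,  λ_2 = 5.

Step 4 — unit eigenvector for λ_1: solve (Sigma - λ_1 I)v = 0. First row:
  (11 - 17)·v_x + (6)·v_y = 0, i.e. (-6)·v_x + (6)·v_y = 0,
  so v ∝ (b, λ_1 - a) = (6, 6) = u.
  ||u|| = √((6)² + (6)²) = √(72) ≈ 8.4853,
  v_1 = u/||u|| ≈ (0.7071, 0.7071) (||v_1|| = 1).

λ_1 = 17,  λ_2 = 5;  v_1 ≈ (0.7071, 0.7071)


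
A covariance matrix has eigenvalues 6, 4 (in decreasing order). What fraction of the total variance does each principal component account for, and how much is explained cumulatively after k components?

Step 1 — total variance = trace(Sigma) = Σ λ_i = 6 + 4 = 10.

Step 2 — fraction explained by component i = λ_i / Σ λ:
  PC1: 6/10 = 0.6
  PC2: 4/10 = 0.4

Step 3 — cumulative fraction after k components = (λ_1 + ... + λ_k) / Σ λ:
  k = 1: 6/10 = 0.6
  k = 2: (6 + 4)/10 = 10/10 = 1

Summary (fraction, with percent):

explained: PC1 0.6 (60%), PC2 0.4 (40%);  cumulative: 0.6, 1


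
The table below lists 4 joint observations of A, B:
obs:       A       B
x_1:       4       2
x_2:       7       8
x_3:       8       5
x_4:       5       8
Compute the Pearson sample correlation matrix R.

Step 1 — column means:
  mean(A) = (4 + 7 + 8 + 5) / 4 = 24/4 = 6
  mean(B) = (2 + 8 + 5 + 8) / 4 = 23/4 = 5.75

Step 2 — sample variances and covariances s[i,j] = (1/(n-1)) · Σ_k (x_{k,i} - mean_i) · (x_{k,j} - mean_j), with n-1 = 3:
  s[A,A] = ((-2)·(-2) + (1)·(1) + (2)·(2) + (-1)·(-1)) / 3 = 10/3 = 3.3333
  s[A,B] = ((-2)·(-3.75) + (1)·(2.25) + (2)·(-0.75) + (-1)·(2.25)) / 3 = 6/3 = 2
  s[B,B] = ((-3.75)·(-3.75) + (2.25)·(2.25) + (-0.75)·(-0.75) + (2.25)·(2.25)) / 3 = 24.75/3 = 8.25
  Sample standard deviations s_i = √(s[i,i]):
  s(A) = √(3.3333) = 1.8257
  s(B) = √(8.25) = 2.8723

Step 3 — r_{ij} = s_{ij} / (s_i · s_j):
  r[A,A] = 1 (diagonal).
  r[A,B] = 2 / (1.8257 · 2.8723) = 2 / 5.244 = 0.3814
  r[B,B] = 1 (diagonal).

R is symmetric with unit diagonal. Assembling:

R = [[1, 0.3814],
 [0.3814, 1]]


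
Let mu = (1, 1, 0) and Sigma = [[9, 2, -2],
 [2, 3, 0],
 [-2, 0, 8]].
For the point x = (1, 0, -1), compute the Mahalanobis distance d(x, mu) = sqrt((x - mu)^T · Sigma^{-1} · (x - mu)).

Step 1 — centre the observation: (x - mu) = (0, -1, -1).

Step 2 — invert Sigma (cofactor / det for 3×3, or solve directly):
  Sigma^{-1} = [[0.1395, -0.093, 0.0349],
 [-0.093, 0.3953, -0.0233],
 [0.0349, -0.0233, 0.1337]].

Step 3 — form the quadratic (x - mu)^T · Sigma^{-1} · (x - mu):
  Sigma^{-1} · (x - mu) = (0.0581, -0.3721, -0.1105).
  (x - mu)^T · [Sigma^{-1} · (x - mu)] = (0)·(0.0581) + (-1)·(-0.3721) + (-1)·(-0.1105) = 0.4826.

Step 4 — take square root: d = √(0.4826) ≈ 0.6947.

d(x, mu) = √(0.4826) ≈ 0.6947


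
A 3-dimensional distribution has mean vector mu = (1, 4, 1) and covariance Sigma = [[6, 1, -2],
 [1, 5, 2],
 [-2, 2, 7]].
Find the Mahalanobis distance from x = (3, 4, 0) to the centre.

Step 1 — centre the observation: (x - mu) = (2, 0, -1).

Step 2 — invert Sigma (cofactor / det for 3×3, or solve directly):
  Sigma^{-1} = [[0.2053, -0.0728, 0.0795],
 [-0.0728, 0.2517, -0.0927],
 [0.0795, -0.0927, 0.1921]].

Step 3 — form the quadratic (x - mu)^T · Sigma^{-1} · (x - mu):
  Sigma^{-1} · (x - mu) = (0.3311, -0.053, -0.0331).
  (x - mu)^T · [Sigma^{-1} · (x - mu)] = (2)·(0.3311) + (0)·(-0.053) + (-1)·(-0.0331) = 0.6954.

Step 4 — take square root: d = √(0.6954) ≈ 0.8339.

d(x, mu) = √(0.6954) ≈ 0.8339


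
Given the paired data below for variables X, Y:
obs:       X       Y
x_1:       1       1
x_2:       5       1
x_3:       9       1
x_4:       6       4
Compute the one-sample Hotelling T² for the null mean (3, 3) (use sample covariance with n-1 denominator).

Step 1 — sample mean vector:
  mean(X) = (1 + 5 + 9 + 6) / 4 = 21/4 = 5.25
  mean(Y) = (1 + 1 + 1 + 4) / 4 = 7/4 = 1.75
  x̄ = (5.25, 1.75),  deviation x̄ - mu_0 = (5.25, 1.75) - (3, 3) = (2.25, -1.25).

Step 2 — sample covariance matrix, S[i,j] = (1/(n-1)) · Σ_k (x_{k,i} - mean_i) · (x_{k,j} - mean_j), divisor n-1 = 3:
  S[X,X] = ((-4.25)·(-4.25) + (-0.25)·(-0.25) + (3.75)·(3.75) + (0.75)·(0.75)) / 3 = 32.75/3 = 10.9167
  S[X,Y] = ((-4.25)·(-0.75) + (-0.25)·(-0.75) + (3.75)·(-0.75) + (0.75)·(2.25)) / 3 = 2.25/3 = 0.75
  S[Y,Y] = ((-0.75)·(-0.75) + (-0.75)·(-0.75) + (-0.75)·(-0.75) + (2.25)·(2.25)) / 3 = 6.75/3 = 2.25
  S = [[10.9167, 0.75],
 [0.75, 2.25]].

Step 3 — invert S. det(S) = 10.9167·2.25 - (0.75)² = 24.
  S^{-1} = (1/det) · [[d, -b], [-b, a]] = [[0.0938, -0.0312],
 [-0.0312, 0.4549]].

Step 4 — quadratic form (x̄ - mu_0)^T · S^{-1} · (x̄ - mu_0):
  S^{-1} · (x̄ - mu_0) = (0.25, -0.6389),
  (x̄ - mu_0)^T · [...] = (2.25)·(0.25) + (-1.25)·(-0.6389) = 1.3611.

Step 5 — scale by n: T² = 4 · 1.3611 = 5.4444.

T² ≈ 5.4444


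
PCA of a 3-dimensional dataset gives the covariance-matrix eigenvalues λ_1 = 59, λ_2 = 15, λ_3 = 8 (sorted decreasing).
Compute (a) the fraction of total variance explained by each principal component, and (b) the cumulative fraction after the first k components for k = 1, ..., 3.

Step 1 — total variance = trace(Sigma) = Σ λ_i = 59 + 15 + 8 = 82.

Step 2 — fraction explained by component i = λ_i / Σ λ:
  PC1: 59/82 = 0.7195
  PC2: 15/82 = 0.1829
  PC3: 8/82 = 0.0976

Step 3 — cumulative fraction after k components = (λ_1 + ... + λ_k) / Σ λ:
  k = 1: 59/82 = 0.7195
  k = 2: (59 + 15)/82 = 74/82 = 0.9024
  k = 3: (59 + 15 + 8)/82 = 82/82 = 1

Summary (fraction, with percent):

explained: PC1 0.7195 (71.95%), PC2 0.1829 (18.29%), PC3 0.0976 (9.76%);  cumulative: 0.7195, 0.9024, 1


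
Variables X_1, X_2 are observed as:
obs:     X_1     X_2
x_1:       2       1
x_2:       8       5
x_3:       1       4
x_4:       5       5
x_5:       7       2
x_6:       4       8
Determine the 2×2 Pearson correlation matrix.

Step 1 — column means:
  mean(X_1) = (2 + 8 + 1 + 5 + 7 + 4) / 6 = 27/6 = 4.5
  mean(X_2) = (1 + 5 + 4 + 5 + 2 + 8) / 6 = 25/6 = 4.1667

Step 2 — sample variances and covariances s[i,j] = (1/(n-1)) · Σ_k (x_{k,i} - mean_i) · (x_{k,j} - mean_j), with n-1 = 5:
  s[X_1,X_1] = ((-2.5)·(-2.5) + (3.5)·(3.5) + (-3.5)·(-3.5) + (0.5)·(0.5) + (2.5)·(2.5) + (-0.5)·(-0.5)) / 5 = 37.5/5 = 7.5
  s[X_1,X_2] = ((-2.5)·(-3.1667) + (3.5)·(0.8333) + (-3.5)·(-0.1667) + (0.5)·(0.8333) + (2.5)·(-2.1667) + (-0.5)·(3.8333)) / 5 = 4.5/5 = 0.9
  s[X_2,X_2] = ((-3.1667)·(-3.1667) + (0.8333)·(0.8333) + (-0.1667)·(-0.1667) + (0.8333)·(0.8333) + (-2.1667)·(-2.1667) + (3.8333)·(3.8333)) / 5 = 30.8333/5 = 6.1667
  Sample standard deviations s_i = √(s[i,i]):
  s(X_1) = √(7.5) = 2.7386
  s(X_2) = √(6.1667) = 2.4833

Step 3 — r_{ij} = s_{ij} / (s_i · s_j):
  r[X_1,X_1] = 1 (diagonal).
  r[X_1,X_2] = 0.9 / (2.7386 · 2.4833) = 0.9 / 6.8007 = 0.1323
  r[X_2,X_2] = 1 (diagonal).

R is symmetric with unit diagonal. Assembling:

R = [[1, 0.1323],
 [0.1323, 1]]


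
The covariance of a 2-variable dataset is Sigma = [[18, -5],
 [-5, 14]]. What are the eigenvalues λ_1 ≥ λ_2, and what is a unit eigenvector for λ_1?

Step 1 — characteristic polynomial of 2×2 Sigma:
  det(Sigma - λI) = λ² - trace · λ + det = 0.
  trace = 18 + 14 = 32, det = 18·14 - (-5)² = 227.
Step 2 — discriminant:
  Δ = trace² - 4·det = 1024 - 908 = 116.
Step 3 — eigenvalues:
  λ = (trace ± √Δ)/2 = (32 ± 10.7703)/2,
  λ_1 = 21.3852,  λ_2 = 10.6148.

Step 4 — unit eigenvector for λ_1: solve (Sigma - λ_1 I)v = 0. First row:
  (18 - 21.3852)·v_x + (-5)·v_y = 0, i.e. (-3.3852)·v_x + (-5)·v_y = 0,
  so v ∝ (b, λ_1 - a) = (-5, 3.3852); multiply by -1 so the first entry is positive: u = (5, -3.3852).
  ||u|| = √((5)² + (-3.3852)²) = √(36.4593) ≈ 6.0382,
  v_1 = u/||u|| ≈ (0.8281, -0.5606) (||v_1|| = 1).

λ_1 = 21.3852,  λ_2 = 10.6148;  v_1 ≈ (0.8281, -0.5606)


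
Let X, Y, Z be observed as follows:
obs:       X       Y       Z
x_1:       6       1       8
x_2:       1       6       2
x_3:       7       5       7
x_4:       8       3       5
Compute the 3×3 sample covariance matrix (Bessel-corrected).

Step 1 — column means:
  mean(X) = (6 + 1 + 7 + 8) / 4 = 22/4 = 5.5
  mean(Y) = (1 + 6 + 5 + 3) / 4 = 15/4 = 3.75
  mean(Z) = (8 + 2 + 7 + 5) / 4 = 22/4 = 5.5

Step 2 — sample covariance S[i,j] = (1/(n-1)) · Σ_k (x_{k,i} - mean_i) · (x_{k,j} - mean_j), with n-1 = 3.
  S[X,X] = ((0.5)·(0.5) + (-4.5)·(-4.5) + (1.5)·(1.5) + (2.5)·(2.5)) / 3 = 29/3 = 9.6667
  S[X,Y] = ((0.5)·(-2.75) + (-4.5)·(2.25) + (1.5)·(1.25) + (2.5)·(-0.75)) / 3 = -11.5/3 = -3.8333
  S[X,Z] = ((0.5)·(2.5) + (-4.5)·(-3.5) + (1.5)·(1.5) + (2.5)·(-0.5)) / 3 = 18/3 = 6
  S[Y,Y] = ((-2.75)·(-2.75) + (2.25)·(2.25) + (1.25)·(1.25) + (-0.75)·(-0.75)) / 3 = 14.75/3 = 4.9167
  S[Y,Z] = ((-2.75)·(2.5) + (2.25)·(-3.5) + (1.25)·(1.5) + (-0.75)·(-0.5)) / 3 = -12.5/3 = -4.1667
  S[Z,Z] = ((2.5)·(2.5) + (-3.5)·(-3.5) + (1.5)·(1.5) + (-0.5)·(-0.5)) / 3 = 21/3 = 7

S is symmetric (S[j,i] = S[i,j]). Assembling:

S = [[9.6667, -3.8333, 6],
 [-3.8333, 4.9167, -4.1667],
 [6, -4.1667, 7]]


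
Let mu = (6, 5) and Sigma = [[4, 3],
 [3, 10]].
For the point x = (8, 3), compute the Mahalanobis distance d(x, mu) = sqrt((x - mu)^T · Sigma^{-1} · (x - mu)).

Step 1 — centre the observation: (x - mu) = (2, -2).

Step 2 — invert Sigma. det(Sigma) = 4·10 - (3)² = 31.
  Sigma^{-1} = (1/det) · [[d, -b], [-b, a]] = [[0.3226, -0.0968],
 [-0.0968, 0.129]].

Step 3 — form the quadratic (x - mu)^T · Sigma^{-1} · (x - mu):
  Sigma^{-1} · (x - mu) = (0.8387, -0.4516).
  (x - mu)^T · [Sigma^{-1} · (x - mu)] = (2)·(0.8387) + (-2)·(-0.4516) = 2.5806.

Step 4 — take square root: d = √(2.5806) ≈ 1.6064.

d(x, mu) = √(2.5806) ≈ 1.6064


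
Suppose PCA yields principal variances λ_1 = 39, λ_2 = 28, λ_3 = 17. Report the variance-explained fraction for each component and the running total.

Step 1 — total variance = trace(Sigma) = Σ λ_i = 39 + 28 + 17 = 84.

Step 2 — fraction explained by component i = λ_i / Σ λ:
  PC1: 39/84 = 0.4643
  PC2: 28/84 = 0.3333
  PC3: 17/84 = 0.2024

Step 3 — cumulative fraction after k components = (λ_1 + ... + λ_k) / Σ λ:
  k = 1: 39/84 = 0.4643
  k = 2: (39 + 28)/84 = 67/84 = 0.7976
  k = 3: (39 + 28 + 17)/84 = 84/84 = 1

Summary (fraction, with percent):

explained: PC1 0.4643 (46.43%), PC2 0.3333 (33.33%), PC3 0.2024 (20.24%);  cumulative: 0.4643, 0.7976, 1


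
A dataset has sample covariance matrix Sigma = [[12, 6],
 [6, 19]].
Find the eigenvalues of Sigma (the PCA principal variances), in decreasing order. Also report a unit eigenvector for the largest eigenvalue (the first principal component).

Step 1 — characteristic polynomial of 2×2 Sigma:
  det(Sigma - λI) = λ² - trace · λ + det = 0.
  trace = 12 + 19 = 31, det = 12·19 - (6)² = 192.
Step 2 — discriminant:
  Δ = trace² - 4·det = 961 - 768 = 193.
Step 3 — eigenvalues:
  λ = (trace ± √Δ)/2 = (31 ± 13.8924)/2,
  λ_1 = 22.4462,  λ_2 = 8.5538.

Step 4 — unit eigenvector for λ_1: solve (Sigma - λ_1 I)v = 0. First row:
  (12 - 22.4462)·v_x + (6)·v_y = 0, i.e. (-10.4462)·v_x + (6)·v_y = 0,
  so v ∝ (b, λ_1 - a) = (6, 10.4462) = u.
  ||u|| = √((6)² + (10.4462)²) = √(145.1236) ≈ 12.0467,
  v_1 = u/||u|| ≈ (0.4981, 0.8671) (||v_1|| = 1).

λ_1 = 22.4462,  λ_2 = 8.5538;  v_1 ≈ (0.4981, 0.8671)


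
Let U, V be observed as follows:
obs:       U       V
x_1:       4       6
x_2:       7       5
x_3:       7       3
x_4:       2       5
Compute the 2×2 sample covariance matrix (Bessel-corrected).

Step 1 — column means:
  mean(U) = (4 + 7 + 7 + 2) / 4 = 20/4 = 5
  mean(V) = (6 + 5 + 3 + 5) / 4 = 19/4 = 4.75

Step 2 — sample covariance S[i,j] = (1/(n-1)) · Σ_k (x_{k,i} - mean_i) · (x_{k,j} - mean_j), with n-1 = 3.
  S[U,U] = ((-1)·(-1) + (2)·(2) + (2)·(2) + (-3)·(-3)) / 3 = 18/3 = 6
  S[U,V] = ((-1)·(1.25) + (2)·(0.25) + (2)·(-1.75) + (-3)·(0.25)) / 3 = -5/3 = -1.6667
  S[V,V] = ((1.25)·(1.25) + (0.25)·(0.25) + (-1.75)·(-1.75) + (0.25)·(0.25)) / 3 = 4.75/3 = 1.5833

S is symmetric (S[j,i] = S[i,j]). Assembling:

S = [[6, -1.6667],
 [-1.6667, 1.5833]]


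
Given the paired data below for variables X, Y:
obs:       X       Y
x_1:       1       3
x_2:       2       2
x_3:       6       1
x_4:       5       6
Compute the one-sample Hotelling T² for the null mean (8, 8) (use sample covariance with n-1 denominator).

Step 1 — sample mean vector:
  mean(X) = (1 + 2 + 6 + 5) / 4 = 14/4 = 3.5
  mean(Y) = (3 + 2 + 1 + 6) / 4 = 12/4 = 3
  x̄ = (3.5, 3),  deviation x̄ - mu_0 = (3.5, 3) - (8, 8) = (-4.5, -5).

Step 2 — sample covariance matrix, S[i,j] = (1/(n-1)) · Σ_k (x_{k,i} - mean_i) · (x_{k,j} - mean_j), divisor n-1 = 3:
  S[X,X] = ((-2.5)·(-2.5) + (-1.5)·(-1.5) + (2.5)·(2.5) + (1.5)·(1.5)) / 3 = 17/3 = 5.6667
  S[X,Y] = ((-2.5)·(0) + (-1.5)·(-1) + (2.5)·(-2) + (1.5)·(3)) / 3 = 1/3 = 0.3333
  S[Y,Y] = ((0)·(0) + (-1)·(-1) + (-2)·(-2) + (3)·(3)) / 3 = 14/3 = 4.6667
  S = [[5.6667, 0.3333],
 [0.3333, 4.6667]].

Step 3 — invert S. det(S) = 5.6667·4.6667 - (0.3333)² = 26.3333.
  S^{-1} = (1/det) · [[d, -b], [-b, a]] = [[0.1772, -0.0127],
 [-0.0127, 0.2152]].

Step 4 — quadratic form (x̄ - mu_0)^T · S^{-1} · (x̄ - mu_0):
  S^{-1} · (x̄ - mu_0) = (-0.7342, -1.019),
  (x̄ - mu_0)^T · [...] = (-4.5)·(-0.7342) + (-5)·(-1.019) = 8.3987.

Step 5 — scale by n: T² = 4 · 8.3987 = 33.5949.

T² ≈ 33.5949


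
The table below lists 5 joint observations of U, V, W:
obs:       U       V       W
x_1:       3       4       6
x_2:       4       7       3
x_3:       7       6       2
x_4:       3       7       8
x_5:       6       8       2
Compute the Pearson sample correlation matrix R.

Step 1 — column means:
  mean(U) = (3 + 4 + 7 + 3 + 6) / 5 = 23/5 = 4.6
  mean(V) = (4 + 7 + 6 + 7 + 8) / 5 = 32/5 = 6.4
  mean(W) = (6 + 3 + 2 + 8 + 2) / 5 = 21/5 = 4.2

Step 2 — sample variances and covariances s[i,j] = (1/(n-1)) · Σ_k (x_{k,i} - mean_i) · (x_{k,j} - mean_j), with n-1 = 4:
  s[U,U] = ((-1.6)·(-1.6) + (-0.6)·(-0.6) + (2.4)·(2.4) + (-1.6)·(-1.6) + (1.4)·(1.4)) / 4 = 13.2/4 = 3.3
  s[U,V] = ((-1.6)·(-2.4) + (-0.6)·(0.6) + (2.4)·(-0.4) + (-1.6)·(0.6) + (1.4)·(1.6)) / 4 = 3.8/4 = 0.95
  s[U,W] = ((-1.6)·(1.8) + (-0.6)·(-1.2) + (2.4)·(-2.2) + (-1.6)·(3.8) + (1.4)·(-2.2)) / 4 = -16.6/4 = -4.15
  s[V,V] = ((-2.4)·(-2.4) + (0.6)·(0.6) + (-0.4)·(-0.4) + (0.6)·(0.6) + (1.6)·(1.6)) / 4 = 9.2/4 = 2.3
  s[V,W] = ((-2.4)·(1.8) + (0.6)·(-1.2) + (-0.4)·(-2.2) + (0.6)·(3.8) + (1.6)·(-2.2)) / 4 = -5.4/4 = -1.35
  s[W,W] = ((1.8)·(1.8) + (-1.2)·(-1.2) + (-2.2)·(-2.2) + (3.8)·(3.8) + (-2.2)·(-2.2)) / 4 = 28.8/4 = 7.2
  Sample standard deviations s_i = √(s[i,i]):
  s(U) = √(3.3) = 1.8166
  s(V) = √(2.3) = 1.5166
  s(W) = √(7.2) = 2.6833

Step 3 — r_{ij} = s_{ij} / (s_i · s_j):
  r[U,U] = 1 (diagonal).
  r[U,V] = 0.95 / (1.8166 · 1.5166) = 0.95 / 2.755 = 0.3448
  r[U,W] = -4.15 / (1.8166 · 2.6833) = -4.15 / 4.8744 = -0.8514
  r[V,V] = 1 (diagonal).
  r[V,W] = -1.35 / (1.5166 · 2.6833) = -1.35 / 4.0694 = -0.3317
  r[W,W] = 1 (diagonal).

R is symmetric with unit diagonal. Assembling:

R = [[1, 0.3448, -0.8514],
 [0.3448, 1, -0.3317],
 [-0.8514, -0.3317, 1]]


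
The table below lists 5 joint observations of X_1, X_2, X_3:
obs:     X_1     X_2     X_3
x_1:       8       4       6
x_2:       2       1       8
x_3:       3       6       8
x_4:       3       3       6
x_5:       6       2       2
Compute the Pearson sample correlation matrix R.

Step 1 — column means:
  mean(X_1) = (8 + 2 + 3 + 3 + 6) / 5 = 22/5 = 4.4
  mean(X_2) = (4 + 1 + 6 + 3 + 2) / 5 = 16/5 = 3.2
  mean(X_3) = (6 + 8 + 8 + 6 + 2) / 5 = 30/5 = 6

Step 2 — sample variances and covariances s[i,j] = (1/(n-1)) · Σ_k (x_{k,i} - mean_i) · (x_{k,j} - mean_j), with n-1 = 4:
  s[X_1,X_1] = ((3.6)·(3.6) + (-2.4)·(-2.4) + (-1.4)·(-1.4) + (-1.4)·(-1.4) + (1.6)·(1.6)) / 4 = 25.2/4 = 6.3
  s[X_1,X_2] = ((3.6)·(0.8) + (-2.4)·(-2.2) + (-1.4)·(2.8) + (-1.4)·(-0.2) + (1.6)·(-1.2)) / 4 = 2.6/4 = 0.65
  s[X_1,X_3] = ((3.6)·(0) + (-2.4)·(2) + (-1.4)·(2) + (-1.4)·(0) + (1.6)·(-4)) / 4 = -14/4 = -3.5
  s[X_2,X_2] = ((0.8)·(0.8) + (-2.2)·(-2.2) + (2.8)·(2.8) + (-0.2)·(-0.2) + (-1.2)·(-1.2)) / 4 = 14.8/4 = 3.7
  s[X_2,X_3] = ((0.8)·(0) + (-2.2)·(2) + (2.8)·(2) + (-0.2)·(0) + (-1.2)·(-4)) / 4 = 6/4 = 1.5
  s[X_3,X_3] = ((0)·(0) + (2)·(2) + (2)·(2) + (0)·(0) + (-4)·(-4)) / 4 = 24/4 = 6
  Sample standard deviations s_i = √(s[i,i]):
  s(X_1) = √(6.3) = 2.51
  s(X_2) = √(3.7) = 1.9235
  s(X_3) = √(6) = 2.4495

Step 3 — r_{ij} = s_{ij} / (s_i · s_j):
  r[X_1,X_1] = 1 (diagonal).
  r[X_1,X_2] = 0.65 / (2.51 · 1.9235) = 0.65 / 4.828 = 0.1346
  r[X_1,X_3] = -3.5 / (2.51 · 2.4495) = -3.5 / 6.1482 = -0.5693
  r[X_2,X_2] = 1 (diagonal).
  r[X_2,X_3] = 1.5 / (1.9235 · 2.4495) = 1.5 / 4.7117 = 0.3184
  r[X_3,X_3] = 1 (diagonal).

R is symmetric with unit diagonal. Assembling:

R = [[1, 0.1346, -0.5693],
 [0.1346, 1, 0.3184],
 [-0.5693, 0.3184, 1]]


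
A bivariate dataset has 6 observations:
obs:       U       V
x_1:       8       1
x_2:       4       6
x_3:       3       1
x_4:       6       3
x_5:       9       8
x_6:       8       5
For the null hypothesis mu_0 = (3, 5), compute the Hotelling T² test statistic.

Step 1 — sample mean vector:
  mean(U) = (8 + 4 + 3 + 6 + 9 + 8) / 6 = 38/6 = 6.3333
  mean(V) = (1 + 6 + 1 + 3 + 8 + 5) / 6 = 24/6 = 4
  x̄ = (6.3333, 4),  deviation x̄ - mu_0 = (6.3333, 4) - (3, 5) = (3.3333, -1).

Step 2 — sample covariance matrix, S[i,j] = (1/(n-1)) · Σ_k (x_{k,i} - mean_i) · (x_{k,j} - mean_j), divisor n-1 = 5:
  S[U,U] = ((1.6667)·(1.6667) + (-2.3333)·(-2.3333) + (-3.3333)·(-3.3333) + (-0.3333)·(-0.3333) + (2.6667)·(2.6667) + (1.6667)·(1.6667)) / 5 = 29.3333/5 = 5.8667
  S[U,V] = ((1.6667)·(-3) + (-2.3333)·(2) + (-3.3333)·(-3) + (-0.3333)·(-1) + (2.6667)·(4) + (1.6667)·(1)) / 5 = 13/5 = 2.6
  S[V,V] = ((-3)·(-3) + (2)·(2) + (-3)·(-3) + (-1)·(-1) + (4)·(4) + (1)·(1)) / 5 = 40/5 = 8
  S = [[5.8667, 2.6],
 [2.6, 8]].

Step 3 — invert S. det(S) = 5.8667·8 - (2.6)² = 40.1733.
  S^{-1} = (1/det) · [[d, -b], [-b, a]] = [[0.1991, -0.0647],
 [-0.0647, 0.146]].

Step 4 — quadratic form (x̄ - mu_0)^T · S^{-1} · (x̄ - mu_0):
  S^{-1} · (x̄ - mu_0) = (0.7285, -0.3618),
  (x̄ - mu_0)^T · [...] = (3.3333)·(0.7285) + (-1)·(-0.3618) = 2.7901.

Step 5 — scale by n: T² = 6 · 2.7901 = 16.7408.

T² ≈ 16.7408


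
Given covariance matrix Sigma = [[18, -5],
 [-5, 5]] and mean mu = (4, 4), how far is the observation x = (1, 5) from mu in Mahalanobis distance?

Step 1 — centre the observation: (x - mu) = (-3, 1).

Step 2 — invert Sigma. det(Sigma) = 18·5 - (-5)² = 65.
  Sigma^{-1} = (1/det) · [[d, -b], [-b, a]] = [[0.0769, 0.0769],
 [0.0769, 0.2769]].

Step 3 — form the quadratic (x - mu)^T · Sigma^{-1} · (x - mu):
  Sigma^{-1} · (x - mu) = (-0.1538, 0.0462).
  (x - mu)^T · [Sigma^{-1} · (x - mu)] = (-3)·(-0.1538) + (1)·(0.0462) = 0.5077.

Step 4 — take square root: d = √(0.5077) ≈ 0.7125.

d(x, mu) = √(0.5077) ≈ 0.7125


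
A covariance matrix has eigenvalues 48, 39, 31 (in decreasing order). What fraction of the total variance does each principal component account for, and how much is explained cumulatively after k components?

Step 1 — total variance = trace(Sigma) = Σ λ_i = 48 + 39 + 31 = 118.

Step 2 — fraction explained by component i = λ_i / Σ λ:
  PC1: 48/118 = 0.4068
  PC2: 39/118 = 0.3305
  PC3: 31/118 = 0.2627

Step 3 — cumulative fraction after k components = (λ_1 + ... + λ_k) / Σ λ:
  k = 1: 48/118 = 0.4068
  k = 2: (48 + 39)/118 = 87/118 = 0.7373
  k = 3: (48 + 39 + 31)/118 = 118/118 = 1

Summary (fraction, with percent):

explained: PC1 0.4068 (40.68%), PC2 0.3305 (33.05%), PC3 0.2627 (26.27%);  cumulative: 0.4068, 0.7373, 1


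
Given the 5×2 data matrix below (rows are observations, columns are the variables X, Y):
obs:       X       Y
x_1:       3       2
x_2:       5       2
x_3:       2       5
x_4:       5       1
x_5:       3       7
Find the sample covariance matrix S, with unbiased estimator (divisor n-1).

Step 1 — column means:
  mean(X) = (3 + 5 + 2 + 5 + 3) / 5 = 18/5 = 3.6
  mean(Y) = (2 + 2 + 5 + 1 + 7) / 5 = 17/5 = 3.4

Step 2 — sample covariance S[i,j] = (1/(n-1)) · Σ_k (x_{k,i} - mean_i) · (x_{k,j} - mean_j), with n-1 = 4.
  S[X,X] = ((-0.6)·(-0.6) + (1.4)·(1.4) + (-1.6)·(-1.6) + (1.4)·(1.4) + (-0.6)·(-0.6)) / 4 = 7.2/4 = 1.8
  S[X,Y] = ((-0.6)·(-1.4) + (1.4)·(-1.4) + (-1.6)·(1.6) + (1.4)·(-2.4) + (-0.6)·(3.6)) / 4 = -9.2/4 = -2.3
  S[Y,Y] = ((-1.4)·(-1.4) + (-1.4)·(-1.4) + (1.6)·(1.6) + (-2.4)·(-2.4) + (3.6)·(3.6)) / 4 = 25.2/4 = 6.3

S is symmetric (S[j,i] = S[i,j]). Assembling:

S = [[1.8, -2.3],
 [-2.3, 6.3]]


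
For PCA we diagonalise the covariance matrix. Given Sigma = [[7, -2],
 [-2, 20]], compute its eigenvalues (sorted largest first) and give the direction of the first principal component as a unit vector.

Step 1 — characteristic polynomial of 2×2 Sigma:
  det(Sigma - λI) = λ² - trace · λ + det = 0.
  trace = 7 + 20 = 27, det = 7·20 - (-2)² = 136.
Step 2 — discriminant:
  Δ = trace² - 4·det = 729 - 544 = 185.
Step 3 — eigenvalues:
  λ = (trace ± √Δ)/2 = (27 ± 13.6015)/2,
  λ_1 = 20.3007,  λ_2 = 6.6993.

Step 4 — unit eigenvector for λ_1: solve (Sigma - λ_1 I)v = 0. First row:
  (7 - 20.3007)·v_x + (-2)·v_y = 0, i.e. (-13.3007)·v_x + (-2)·v_y = 0,
  so v ∝ (b, λ_1 - a) = (-2, 13.3007); multiply by -1 so the first entry is positive: u = (2, -13.3007).
  ||u|| = √((2)² + (-13.3007)²) = √(180.9096) ≈ 13.4503,
  v_1 = u/||u|| ≈ (0.1487, -0.9889) (||v_1|| = 1).

λ_1 = 20.3007,  λ_2 = 6.6993;  v_1 ≈ (0.1487, -0.9889)


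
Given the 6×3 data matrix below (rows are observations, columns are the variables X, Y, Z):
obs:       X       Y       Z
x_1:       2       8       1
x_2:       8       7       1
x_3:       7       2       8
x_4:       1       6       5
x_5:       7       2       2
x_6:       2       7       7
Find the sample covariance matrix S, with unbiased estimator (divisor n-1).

Step 1 — column means:
  mean(X) = (2 + 8 + 7 + 1 + 7 + 2) / 6 = 27/6 = 4.5
  mean(Y) = (8 + 7 + 2 + 6 + 2 + 7) / 6 = 32/6 = 5.3333
  mean(Z) = (1 + 1 + 8 + 5 + 2 + 7) / 6 = 24/6 = 4

Step 2 — sample covariance S[i,j] = (1/(n-1)) · Σ_k (x_{k,i} - mean_i) · (x_{k,j} - mean_j), with n-1 = 5.
  S[X,X] = ((-2.5)·(-2.5) + (3.5)·(3.5) + (2.5)·(2.5) + (-3.5)·(-3.5) + (2.5)·(2.5) + (-2.5)·(-2.5)) / 5 = 49.5/5 = 9.9
  S[X,Y] = ((-2.5)·(2.6667) + (3.5)·(1.6667) + (2.5)·(-3.3333) + (-3.5)·(0.6667) + (2.5)·(-3.3333) + (-2.5)·(1.6667)) / 5 = -24/5 = -4.8
  S[X,Z] = ((-2.5)·(-3) + (3.5)·(-3) + (2.5)·(4) + (-3.5)·(1) + (2.5)·(-2) + (-2.5)·(3)) / 5 = -9/5 = -1.8
  S[Y,Y] = ((2.6667)·(2.6667) + (1.6667)·(1.6667) + (-3.3333)·(-3.3333) + (0.6667)·(0.6667) + (-3.3333)·(-3.3333) + (1.6667)·(1.6667)) / 5 = 35.3333/5 = 7.0667
  S[Y,Z] = ((2.6667)·(-3) + (1.6667)·(-3) + (-3.3333)·(4) + (0.6667)·(1) + (-3.3333)·(-2) + (1.6667)·(3)) / 5 = -14/5 = -2.8
  S[Z,Z] = ((-3)·(-3) + (-3)·(-3) + (4)·(4) + (1)·(1) + (-2)·(-2) + (3)·(3)) / 5 = 48/5 = 9.6

S is symmetric (S[j,i] = S[i,j]). Assembling:

S = [[9.9, -4.8, -1.8],
 [-4.8, 7.0667, -2.8],
 [-1.8, -2.8, 9.6]]


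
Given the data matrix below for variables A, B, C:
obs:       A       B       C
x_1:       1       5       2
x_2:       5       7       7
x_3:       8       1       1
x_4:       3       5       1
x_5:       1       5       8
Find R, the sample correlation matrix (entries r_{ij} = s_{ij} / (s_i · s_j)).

Step 1 — column means:
  mean(A) = (1 + 5 + 8 + 3 + 1) / 5 = 18/5 = 3.6
  mean(B) = (5 + 7 + 1 + 5 + 5) / 5 = 23/5 = 4.6
  mean(C) = (2 + 7 + 1 + 1 + 8) / 5 = 19/5 = 3.8

Step 2 — sample variances and covariances s[i,j] = (1/(n-1)) · Σ_k (x_{k,i} - mean_i) · (x_{k,j} - mean_j), with n-1 = 4:
  s[A,A] = ((-2.6)·(-2.6) + (1.4)·(1.4) + (4.4)·(4.4) + (-0.6)·(-0.6) + (-2.6)·(-2.6)) / 4 = 35.2/4 = 8.8
  s[A,B] = ((-2.6)·(0.4) + (1.4)·(2.4) + (4.4)·(-3.6) + (-0.6)·(0.4) + (-2.6)·(0.4)) / 4 = -14.8/4 = -3.7
  s[A,C] = ((-2.6)·(-1.8) + (1.4)·(3.2) + (4.4)·(-2.8) + (-0.6)·(-2.8) + (-2.6)·(4.2)) / 4 = -12.4/4 = -3.1
  s[B,B] = ((0.4)·(0.4) + (2.4)·(2.4) + (-3.6)·(-3.6) + (0.4)·(0.4) + (0.4)·(0.4)) / 4 = 19.2/4 = 4.8
  s[B,C] = ((0.4)·(-1.8) + (2.4)·(3.2) + (-3.6)·(-2.8) + (0.4)·(-2.8) + (0.4)·(4.2)) / 4 = 17.6/4 = 4.4
  s[C,C] = ((-1.8)·(-1.8) + (3.2)·(3.2) + (-2.8)·(-2.8) + (-2.8)·(-2.8) + (4.2)·(4.2)) / 4 = 46.8/4 = 11.7
  Sample standard deviations s_i = √(s[i,i]):
  s(A) = √(8.8) = 2.9665
  s(B) = √(4.8) = 2.1909
  s(C) = √(11.7) = 3.4205

Step 3 — r_{ij} = s_{ij} / (s_i · s_j):
  r[A,A] = 1 (diagonal).
  r[A,B] = -3.7 / (2.9665 · 2.1909) = -3.7 / 6.4992 = -0.5693
  r[A,C] = -3.1 / (2.9665 · 3.4205) = -3.1 / 10.1469 = -0.3055
  r[B,B] = 1 (diagonal).
  r[B,C] = 4.4 / (2.1909 · 3.4205) = 4.4 / 7.494 = 0.5871
  r[C,C] = 1 (diagonal).

R is symmetric with unit diagonal. Assembling:

R = [[1, -0.5693, -0.3055],
 [-0.5693, 1, 0.5871],
 [-0.3055, 0.5871, 1]]


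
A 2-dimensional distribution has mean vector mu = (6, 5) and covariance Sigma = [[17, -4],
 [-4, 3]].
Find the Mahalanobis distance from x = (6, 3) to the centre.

Step 1 — centre the observation: (x - mu) = (0, -2).

Step 2 — invert Sigma. det(Sigma) = 17·3 - (-4)² = 35.
  Sigma^{-1} = (1/det) · [[d, -b], [-b, a]] = [[0.0857, 0.1143],
 [0.1143, 0.4857]].

Step 3 — form the quadratic (x - mu)^T · Sigma^{-1} · (x - mu):
  Sigma^{-1} · (x - mu) = (-0.2286, -0.9714).
  (x - mu)^T · [Sigma^{-1} · (x - mu)] = (0)·(-0.2286) + (-2)·(-0.9714) = 1.9429.

Step 4 — take square root: d = √(1.9429) ≈ 1.3939.

d(x, mu) = √(1.9429) ≈ 1.3939


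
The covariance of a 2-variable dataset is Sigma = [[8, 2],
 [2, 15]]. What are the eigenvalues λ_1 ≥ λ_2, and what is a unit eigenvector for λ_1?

Step 1 — characteristic polynomial of 2×2 Sigma:
  det(Sigma - λI) = λ² - trace · λ + det = 0.
  trace = 8 + 15 = 23, det = 8·15 - (2)² = 116.
Step 2 — discriminant:
  Δ = trace² - 4·det = 529 - 464 = 65.
Step 3 — eigenvalues:
  λ = (trace ± √Δ)/2 = (23 ± 8.0623)/2,
  λ_1 = 15.5311,  λ_2 = 7.4689.

Step 4 — unit eigenvector for λ_1: solve (Sigma - λ_1 I)v = 0. First row:
  (8 - 15.5311)·v_x + (2)·v_y = 0, i.e. (-7.5311)·v_x + (2)·v_y = 0,
  so v ∝ (b, λ_1 - a) = (2, 7.5311) = u.
  ||u|| = √((2)² + (7.5311)²) = √(60.7179) ≈ 7.7922,
  v_1 = u/||u|| ≈ (0.2567, 0.9665) (||v_1|| = 1).

λ_1 = 15.5311,  λ_2 = 7.4689;  v_1 ≈ (0.2567, 0.9665)


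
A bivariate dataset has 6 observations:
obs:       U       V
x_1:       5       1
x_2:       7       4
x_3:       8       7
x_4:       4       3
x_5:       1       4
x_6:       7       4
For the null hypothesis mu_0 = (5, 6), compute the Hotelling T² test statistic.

Step 1 — sample mean vector:
  mean(U) = (5 + 7 + 8 + 4 + 1 + 7) / 6 = 32/6 = 5.3333
  mean(V) = (1 + 4 + 7 + 3 + 4 + 4) / 6 = 23/6 = 3.8333
  x̄ = (5.3333, 3.8333),  deviation x̄ - mu_0 = (5.3333, 3.8333) - (5, 6) = (0.3333, -2.1667).

Step 2 — sample covariance matrix, S[i,j] = (1/(n-1)) · Σ_k (x_{k,i} - mean_i) · (x_{k,j} - mean_j), divisor n-1 = 5:
  S[U,U] = ((-0.3333)·(-0.3333) + (1.6667)·(1.6667) + (2.6667)·(2.6667) + (-1.3333)·(-1.3333) + (-4.3333)·(-4.3333) + (1.6667)·(1.6667)) / 5 = 33.3333/5 = 6.6667
  S[U,V] = ((-0.3333)·(-2.8333) + (1.6667)·(0.1667) + (2.6667)·(3.1667) + (-1.3333)·(-0.8333) + (-4.3333)·(0.1667) + (1.6667)·(0.1667)) / 5 = 10.3333/5 = 2.0667
  S[V,V] = ((-2.8333)·(-2.8333) + (0.1667)·(0.1667) + (3.1667)·(3.1667) + (-0.8333)·(-0.8333) + (0.1667)·(0.1667) + (0.1667)·(0.1667)) / 5 = 18.8333/5 = 3.7667
  S = [[6.6667, 2.0667],
 [2.0667, 3.7667]].

Step 3 — invert S. det(S) = 6.6667·3.7667 - (2.0667)² = 20.84.
  S^{-1} = (1/det) · [[d, -b], [-b, a]] = [[0.1807, -0.0992],
 [-0.0992, 0.3199]].

Step 4 — quadratic form (x̄ - mu_0)^T · S^{-1} · (x̄ - mu_0):
  S^{-1} · (x̄ - mu_0) = (0.2751, -0.7262),
  (x̄ - mu_0)^T · [...] = (0.3333)·(0.2751) + (-2.1667)·(-0.7262) = 1.6651.

Step 5 — scale by n: T² = 6 · 1.6651 = 9.9904.

T² ≈ 9.9904


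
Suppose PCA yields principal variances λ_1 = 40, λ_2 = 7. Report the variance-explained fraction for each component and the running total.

Step 1 — total variance = trace(Sigma) = Σ λ_i = 40 + 7 = 47.

Step 2 — fraction explained by component i = λ_i / Σ λ:
  PC1: 40/47 = 0.8511
  PC2: 7/47 = 0.1489

Step 3 — cumulative fraction after k components = (λ_1 + ... + λ_k) / Σ λ:
  k = 1: 40/47 = 0.8511
  k = 2: (40 + 7)/47 = 47/47 = 1

Summary (fraction, with percent):

explained: PC1 0.8511 (85.11%), PC2 0.1489 (14.89%);  cumulative: 0.8511, 1


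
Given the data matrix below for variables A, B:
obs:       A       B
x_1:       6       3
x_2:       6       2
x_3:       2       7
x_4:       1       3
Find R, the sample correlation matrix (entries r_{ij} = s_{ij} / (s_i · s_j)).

Step 1 — column means:
  mean(A) = (6 + 6 + 2 + 1) / 4 = 15/4 = 3.75
  mean(B) = (3 + 2 + 7 + 3) / 4 = 15/4 = 3.75

Step 2 — sample variances and covariances s[i,j] = (1/(n-1)) · Σ_k (x_{k,i} - mean_i) · (x_{k,j} - mean_j), with n-1 = 3:
  s[A,A] = ((2.25)·(2.25) + (2.25)·(2.25) + (-1.75)·(-1.75) + (-2.75)·(-2.75)) / 3 = 20.75/3 = 6.9167
  s[A,B] = ((2.25)·(-0.75) + (2.25)·(-1.75) + (-1.75)·(3.25) + (-2.75)·(-0.75)) / 3 = -9.25/3 = -3.0833
  s[B,B] = ((-0.75)·(-0.75) + (-1.75)·(-1.75) + (3.25)·(3.25) + (-0.75)·(-0.75)) / 3 = 14.75/3 = 4.9167
  Sample standard deviations s_i = √(s[i,i]):
  s(A) = √(6.9167) = 2.63
  s(B) = √(4.9167) = 2.2174

Step 3 — r_{ij} = s_{ij} / (s_i · s_j):
  r[A,A] = 1 (diagonal).
  r[A,B] = -3.0833 / (2.63 · 2.2174) = -3.0833 / 5.8315 = -0.5287
  r[B,B] = 1 (diagonal).

R is symmetric with unit diagonal. Assembling:

R = [[1, -0.5287],
 [-0.5287, 1]]


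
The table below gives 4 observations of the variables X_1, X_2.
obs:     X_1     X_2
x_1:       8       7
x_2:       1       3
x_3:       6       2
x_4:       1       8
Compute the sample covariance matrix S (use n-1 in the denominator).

Step 1 — column means:
  mean(X_1) = (8 + 1 + 6 + 1) / 4 = 16/4 = 4
  mean(X_2) = (7 + 3 + 2 + 8) / 4 = 20/4 = 5

Step 2 — sample covariance S[i,j] = (1/(n-1)) · Σ_k (x_{k,i} - mean_i) · (x_{k,j} - mean_j), with n-1 = 3.
  S[X_1,X_1] = ((4)·(4) + (-3)·(-3) + (2)·(2) + (-3)·(-3)) / 3 = 38/3 = 12.6667
  S[X_1,X_2] = ((4)·(2) + (-3)·(-2) + (2)·(-3) + (-3)·(3)) / 3 = -1/3 = -0.3333
  S[X_2,X_2] = ((2)·(2) + (-2)·(-2) + (-3)·(-3) + (3)·(3)) / 3 = 26/3 = 8.6667

S is symmetric (S[j,i] = S[i,j]). Assembling:

S = [[12.6667, -0.3333],
 [-0.3333, 8.6667]]
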